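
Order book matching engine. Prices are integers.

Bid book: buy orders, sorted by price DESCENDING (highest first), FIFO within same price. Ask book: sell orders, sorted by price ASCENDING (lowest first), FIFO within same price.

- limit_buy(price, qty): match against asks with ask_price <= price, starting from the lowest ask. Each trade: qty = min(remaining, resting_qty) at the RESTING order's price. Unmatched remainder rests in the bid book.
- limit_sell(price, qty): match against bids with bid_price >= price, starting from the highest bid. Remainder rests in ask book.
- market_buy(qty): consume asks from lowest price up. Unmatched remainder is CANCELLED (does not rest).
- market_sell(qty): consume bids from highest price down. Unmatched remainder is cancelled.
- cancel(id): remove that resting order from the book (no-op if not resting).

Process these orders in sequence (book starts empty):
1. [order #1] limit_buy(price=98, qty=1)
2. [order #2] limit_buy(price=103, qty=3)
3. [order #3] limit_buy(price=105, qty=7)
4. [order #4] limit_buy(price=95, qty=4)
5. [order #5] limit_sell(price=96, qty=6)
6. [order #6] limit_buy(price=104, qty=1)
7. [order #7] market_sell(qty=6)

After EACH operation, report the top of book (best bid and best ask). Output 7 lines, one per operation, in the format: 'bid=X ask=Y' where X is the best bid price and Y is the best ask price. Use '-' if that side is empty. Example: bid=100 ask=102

Answer: bid=98 ask=-
bid=103 ask=-
bid=105 ask=-
bid=105 ask=-
bid=105 ask=-
bid=105 ask=-
bid=95 ask=-

Derivation:
After op 1 [order #1] limit_buy(price=98, qty=1): fills=none; bids=[#1:1@98] asks=[-]
After op 2 [order #2] limit_buy(price=103, qty=3): fills=none; bids=[#2:3@103 #1:1@98] asks=[-]
After op 3 [order #3] limit_buy(price=105, qty=7): fills=none; bids=[#3:7@105 #2:3@103 #1:1@98] asks=[-]
After op 4 [order #4] limit_buy(price=95, qty=4): fills=none; bids=[#3:7@105 #2:3@103 #1:1@98 #4:4@95] asks=[-]
After op 5 [order #5] limit_sell(price=96, qty=6): fills=#3x#5:6@105; bids=[#3:1@105 #2:3@103 #1:1@98 #4:4@95] asks=[-]
After op 6 [order #6] limit_buy(price=104, qty=1): fills=none; bids=[#3:1@105 #6:1@104 #2:3@103 #1:1@98 #4:4@95] asks=[-]
After op 7 [order #7] market_sell(qty=6): fills=#3x#7:1@105 #6x#7:1@104 #2x#7:3@103 #1x#7:1@98; bids=[#4:4@95] asks=[-]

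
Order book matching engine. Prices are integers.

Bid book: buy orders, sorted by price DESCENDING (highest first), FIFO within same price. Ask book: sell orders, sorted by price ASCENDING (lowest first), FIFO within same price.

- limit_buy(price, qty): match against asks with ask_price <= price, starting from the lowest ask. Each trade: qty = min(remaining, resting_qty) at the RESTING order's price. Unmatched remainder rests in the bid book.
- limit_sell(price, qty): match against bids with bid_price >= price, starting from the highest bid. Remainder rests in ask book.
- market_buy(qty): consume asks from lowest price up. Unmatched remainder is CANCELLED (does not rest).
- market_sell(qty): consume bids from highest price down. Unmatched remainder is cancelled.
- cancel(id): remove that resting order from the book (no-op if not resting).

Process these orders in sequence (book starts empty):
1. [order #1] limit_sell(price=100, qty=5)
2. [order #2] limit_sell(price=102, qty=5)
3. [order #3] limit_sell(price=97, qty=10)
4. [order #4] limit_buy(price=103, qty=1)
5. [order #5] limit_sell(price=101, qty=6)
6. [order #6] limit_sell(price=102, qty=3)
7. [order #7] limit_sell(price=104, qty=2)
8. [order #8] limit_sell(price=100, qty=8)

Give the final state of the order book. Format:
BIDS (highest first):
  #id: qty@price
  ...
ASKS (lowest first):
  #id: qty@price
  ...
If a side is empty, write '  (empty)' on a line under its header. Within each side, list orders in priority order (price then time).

After op 1 [order #1] limit_sell(price=100, qty=5): fills=none; bids=[-] asks=[#1:5@100]
After op 2 [order #2] limit_sell(price=102, qty=5): fills=none; bids=[-] asks=[#1:5@100 #2:5@102]
After op 3 [order #3] limit_sell(price=97, qty=10): fills=none; bids=[-] asks=[#3:10@97 #1:5@100 #2:5@102]
After op 4 [order #4] limit_buy(price=103, qty=1): fills=#4x#3:1@97; bids=[-] asks=[#3:9@97 #1:5@100 #2:5@102]
After op 5 [order #5] limit_sell(price=101, qty=6): fills=none; bids=[-] asks=[#3:9@97 #1:5@100 #5:6@101 #2:5@102]
After op 6 [order #6] limit_sell(price=102, qty=3): fills=none; bids=[-] asks=[#3:9@97 #1:5@100 #5:6@101 #2:5@102 #6:3@102]
After op 7 [order #7] limit_sell(price=104, qty=2): fills=none; bids=[-] asks=[#3:9@97 #1:5@100 #5:6@101 #2:5@102 #6:3@102 #7:2@104]
After op 8 [order #8] limit_sell(price=100, qty=8): fills=none; bids=[-] asks=[#3:9@97 #1:5@100 #8:8@100 #5:6@101 #2:5@102 #6:3@102 #7:2@104]

Answer: BIDS (highest first):
  (empty)
ASKS (lowest first):
  #3: 9@97
  #1: 5@100
  #8: 8@100
  #5: 6@101
  #2: 5@102
  #6: 3@102
  #7: 2@104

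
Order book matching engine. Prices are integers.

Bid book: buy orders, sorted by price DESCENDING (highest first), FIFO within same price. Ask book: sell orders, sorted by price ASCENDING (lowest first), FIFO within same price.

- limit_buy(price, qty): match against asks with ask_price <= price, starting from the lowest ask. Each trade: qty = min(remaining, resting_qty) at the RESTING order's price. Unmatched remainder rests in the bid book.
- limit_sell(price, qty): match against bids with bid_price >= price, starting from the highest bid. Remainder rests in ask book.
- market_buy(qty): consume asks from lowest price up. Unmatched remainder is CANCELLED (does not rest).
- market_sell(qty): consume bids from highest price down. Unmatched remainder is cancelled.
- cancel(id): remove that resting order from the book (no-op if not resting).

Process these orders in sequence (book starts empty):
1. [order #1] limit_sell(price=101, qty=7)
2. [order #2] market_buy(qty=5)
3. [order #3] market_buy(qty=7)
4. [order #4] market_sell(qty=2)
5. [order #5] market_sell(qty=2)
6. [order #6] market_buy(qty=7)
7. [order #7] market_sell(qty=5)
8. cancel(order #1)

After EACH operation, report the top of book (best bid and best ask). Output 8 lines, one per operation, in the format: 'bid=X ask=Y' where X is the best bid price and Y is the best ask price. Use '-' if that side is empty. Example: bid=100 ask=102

After op 1 [order #1] limit_sell(price=101, qty=7): fills=none; bids=[-] asks=[#1:7@101]
After op 2 [order #2] market_buy(qty=5): fills=#2x#1:5@101; bids=[-] asks=[#1:2@101]
After op 3 [order #3] market_buy(qty=7): fills=#3x#1:2@101; bids=[-] asks=[-]
After op 4 [order #4] market_sell(qty=2): fills=none; bids=[-] asks=[-]
After op 5 [order #5] market_sell(qty=2): fills=none; bids=[-] asks=[-]
After op 6 [order #6] market_buy(qty=7): fills=none; bids=[-] asks=[-]
After op 7 [order #7] market_sell(qty=5): fills=none; bids=[-] asks=[-]
After op 8 cancel(order #1): fills=none; bids=[-] asks=[-]

Answer: bid=- ask=101
bid=- ask=101
bid=- ask=-
bid=- ask=-
bid=- ask=-
bid=- ask=-
bid=- ask=-
bid=- ask=-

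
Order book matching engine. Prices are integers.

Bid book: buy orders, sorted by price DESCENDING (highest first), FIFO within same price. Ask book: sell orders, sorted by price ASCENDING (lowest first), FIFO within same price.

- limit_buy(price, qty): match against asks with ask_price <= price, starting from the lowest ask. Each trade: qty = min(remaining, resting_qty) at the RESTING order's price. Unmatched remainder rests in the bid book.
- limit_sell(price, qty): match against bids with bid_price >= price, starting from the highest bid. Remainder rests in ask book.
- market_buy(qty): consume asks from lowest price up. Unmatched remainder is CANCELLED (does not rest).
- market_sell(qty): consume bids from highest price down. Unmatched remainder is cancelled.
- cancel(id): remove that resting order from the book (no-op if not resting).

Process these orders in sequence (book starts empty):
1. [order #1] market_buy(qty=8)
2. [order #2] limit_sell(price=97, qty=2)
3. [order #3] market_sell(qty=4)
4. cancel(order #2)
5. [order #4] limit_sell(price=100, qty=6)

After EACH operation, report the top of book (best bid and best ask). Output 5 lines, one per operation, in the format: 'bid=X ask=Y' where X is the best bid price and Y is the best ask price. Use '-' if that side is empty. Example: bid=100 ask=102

Answer: bid=- ask=-
bid=- ask=97
bid=- ask=97
bid=- ask=-
bid=- ask=100

Derivation:
After op 1 [order #1] market_buy(qty=8): fills=none; bids=[-] asks=[-]
After op 2 [order #2] limit_sell(price=97, qty=2): fills=none; bids=[-] asks=[#2:2@97]
After op 3 [order #3] market_sell(qty=4): fills=none; bids=[-] asks=[#2:2@97]
After op 4 cancel(order #2): fills=none; bids=[-] asks=[-]
After op 5 [order #4] limit_sell(price=100, qty=6): fills=none; bids=[-] asks=[#4:6@100]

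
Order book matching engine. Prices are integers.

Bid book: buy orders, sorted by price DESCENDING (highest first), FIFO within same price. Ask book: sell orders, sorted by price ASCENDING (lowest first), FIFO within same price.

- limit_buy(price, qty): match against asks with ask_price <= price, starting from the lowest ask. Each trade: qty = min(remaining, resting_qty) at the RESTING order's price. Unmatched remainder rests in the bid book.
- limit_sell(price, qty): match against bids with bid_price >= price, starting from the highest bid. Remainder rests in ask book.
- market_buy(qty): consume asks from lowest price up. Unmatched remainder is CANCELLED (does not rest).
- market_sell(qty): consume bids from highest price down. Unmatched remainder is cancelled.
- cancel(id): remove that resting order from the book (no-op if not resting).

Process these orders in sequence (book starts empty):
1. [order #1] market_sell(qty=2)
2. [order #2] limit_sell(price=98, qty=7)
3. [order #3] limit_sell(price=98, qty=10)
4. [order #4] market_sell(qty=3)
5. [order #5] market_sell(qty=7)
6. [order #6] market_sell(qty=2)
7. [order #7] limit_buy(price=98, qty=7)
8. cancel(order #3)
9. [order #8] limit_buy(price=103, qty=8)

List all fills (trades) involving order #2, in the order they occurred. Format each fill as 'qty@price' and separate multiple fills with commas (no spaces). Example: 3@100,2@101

After op 1 [order #1] market_sell(qty=2): fills=none; bids=[-] asks=[-]
After op 2 [order #2] limit_sell(price=98, qty=7): fills=none; bids=[-] asks=[#2:7@98]
After op 3 [order #3] limit_sell(price=98, qty=10): fills=none; bids=[-] asks=[#2:7@98 #3:10@98]
After op 4 [order #4] market_sell(qty=3): fills=none; bids=[-] asks=[#2:7@98 #3:10@98]
After op 5 [order #5] market_sell(qty=7): fills=none; bids=[-] asks=[#2:7@98 #3:10@98]
After op 6 [order #6] market_sell(qty=2): fills=none; bids=[-] asks=[#2:7@98 #3:10@98]
After op 7 [order #7] limit_buy(price=98, qty=7): fills=#7x#2:7@98; bids=[-] asks=[#3:10@98]
After op 8 cancel(order #3): fills=none; bids=[-] asks=[-]
After op 9 [order #8] limit_buy(price=103, qty=8): fills=none; bids=[#8:8@103] asks=[-]

Answer: 7@98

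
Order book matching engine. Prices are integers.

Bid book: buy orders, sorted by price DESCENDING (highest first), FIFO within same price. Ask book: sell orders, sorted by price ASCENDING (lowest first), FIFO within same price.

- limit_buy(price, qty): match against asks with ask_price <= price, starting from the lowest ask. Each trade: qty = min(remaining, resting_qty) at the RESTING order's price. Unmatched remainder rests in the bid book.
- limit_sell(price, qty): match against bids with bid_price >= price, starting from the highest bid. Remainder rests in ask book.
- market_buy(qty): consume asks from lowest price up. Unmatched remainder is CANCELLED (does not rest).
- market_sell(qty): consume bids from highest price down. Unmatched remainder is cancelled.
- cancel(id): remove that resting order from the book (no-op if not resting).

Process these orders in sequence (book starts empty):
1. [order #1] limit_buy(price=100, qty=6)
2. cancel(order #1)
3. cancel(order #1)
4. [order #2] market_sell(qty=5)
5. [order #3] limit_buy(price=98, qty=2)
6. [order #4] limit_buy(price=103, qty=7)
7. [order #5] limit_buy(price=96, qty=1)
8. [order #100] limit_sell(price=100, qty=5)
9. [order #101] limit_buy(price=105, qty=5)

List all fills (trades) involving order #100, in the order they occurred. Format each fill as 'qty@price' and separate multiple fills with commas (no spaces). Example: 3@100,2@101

After op 1 [order #1] limit_buy(price=100, qty=6): fills=none; bids=[#1:6@100] asks=[-]
After op 2 cancel(order #1): fills=none; bids=[-] asks=[-]
After op 3 cancel(order #1): fills=none; bids=[-] asks=[-]
After op 4 [order #2] market_sell(qty=5): fills=none; bids=[-] asks=[-]
After op 5 [order #3] limit_buy(price=98, qty=2): fills=none; bids=[#3:2@98] asks=[-]
After op 6 [order #4] limit_buy(price=103, qty=7): fills=none; bids=[#4:7@103 #3:2@98] asks=[-]
After op 7 [order #5] limit_buy(price=96, qty=1): fills=none; bids=[#4:7@103 #3:2@98 #5:1@96] asks=[-]
After op 8 [order #100] limit_sell(price=100, qty=5): fills=#4x#100:5@103; bids=[#4:2@103 #3:2@98 #5:1@96] asks=[-]
After op 9 [order #101] limit_buy(price=105, qty=5): fills=none; bids=[#101:5@105 #4:2@103 #3:2@98 #5:1@96] asks=[-]

Answer: 5@103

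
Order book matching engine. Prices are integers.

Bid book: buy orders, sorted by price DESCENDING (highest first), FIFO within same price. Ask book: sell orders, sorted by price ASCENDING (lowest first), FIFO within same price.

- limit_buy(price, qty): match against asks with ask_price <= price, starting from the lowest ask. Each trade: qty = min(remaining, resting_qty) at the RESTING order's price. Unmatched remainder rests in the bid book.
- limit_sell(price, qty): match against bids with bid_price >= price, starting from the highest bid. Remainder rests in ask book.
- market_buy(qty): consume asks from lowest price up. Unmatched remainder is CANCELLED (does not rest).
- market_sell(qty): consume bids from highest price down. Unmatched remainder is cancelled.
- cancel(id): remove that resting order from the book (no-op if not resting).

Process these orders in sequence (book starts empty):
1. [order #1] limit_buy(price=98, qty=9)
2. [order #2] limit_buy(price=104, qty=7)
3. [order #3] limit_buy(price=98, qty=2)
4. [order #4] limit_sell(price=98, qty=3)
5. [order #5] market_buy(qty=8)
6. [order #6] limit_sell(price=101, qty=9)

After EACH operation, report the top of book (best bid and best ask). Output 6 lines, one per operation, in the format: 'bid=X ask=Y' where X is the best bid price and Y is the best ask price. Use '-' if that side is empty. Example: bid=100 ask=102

After op 1 [order #1] limit_buy(price=98, qty=9): fills=none; bids=[#1:9@98] asks=[-]
After op 2 [order #2] limit_buy(price=104, qty=7): fills=none; bids=[#2:7@104 #1:9@98] asks=[-]
After op 3 [order #3] limit_buy(price=98, qty=2): fills=none; bids=[#2:7@104 #1:9@98 #3:2@98] asks=[-]
After op 4 [order #4] limit_sell(price=98, qty=3): fills=#2x#4:3@104; bids=[#2:4@104 #1:9@98 #3:2@98] asks=[-]
After op 5 [order #5] market_buy(qty=8): fills=none; bids=[#2:4@104 #1:9@98 #3:2@98] asks=[-]
After op 6 [order #6] limit_sell(price=101, qty=9): fills=#2x#6:4@104; bids=[#1:9@98 #3:2@98] asks=[#6:5@101]

Answer: bid=98 ask=-
bid=104 ask=-
bid=104 ask=-
bid=104 ask=-
bid=104 ask=-
bid=98 ask=101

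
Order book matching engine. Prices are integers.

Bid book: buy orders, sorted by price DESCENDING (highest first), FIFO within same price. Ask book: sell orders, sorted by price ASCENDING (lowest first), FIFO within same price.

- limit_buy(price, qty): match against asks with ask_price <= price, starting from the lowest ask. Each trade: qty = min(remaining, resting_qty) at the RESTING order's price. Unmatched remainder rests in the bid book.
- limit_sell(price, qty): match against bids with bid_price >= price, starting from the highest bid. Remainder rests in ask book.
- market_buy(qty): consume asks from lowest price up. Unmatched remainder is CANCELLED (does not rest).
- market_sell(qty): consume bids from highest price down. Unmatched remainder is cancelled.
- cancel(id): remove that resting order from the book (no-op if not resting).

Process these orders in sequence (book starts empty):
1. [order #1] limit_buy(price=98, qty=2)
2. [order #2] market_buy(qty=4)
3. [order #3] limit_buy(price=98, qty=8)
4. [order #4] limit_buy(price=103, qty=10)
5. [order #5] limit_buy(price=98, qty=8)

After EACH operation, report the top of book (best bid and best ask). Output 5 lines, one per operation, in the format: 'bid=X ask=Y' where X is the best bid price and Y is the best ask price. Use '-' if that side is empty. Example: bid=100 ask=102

Answer: bid=98 ask=-
bid=98 ask=-
bid=98 ask=-
bid=103 ask=-
bid=103 ask=-

Derivation:
After op 1 [order #1] limit_buy(price=98, qty=2): fills=none; bids=[#1:2@98] asks=[-]
After op 2 [order #2] market_buy(qty=4): fills=none; bids=[#1:2@98] asks=[-]
After op 3 [order #3] limit_buy(price=98, qty=8): fills=none; bids=[#1:2@98 #3:8@98] asks=[-]
After op 4 [order #4] limit_buy(price=103, qty=10): fills=none; bids=[#4:10@103 #1:2@98 #3:8@98] asks=[-]
After op 5 [order #5] limit_buy(price=98, qty=8): fills=none; bids=[#4:10@103 #1:2@98 #3:8@98 #5:8@98] asks=[-]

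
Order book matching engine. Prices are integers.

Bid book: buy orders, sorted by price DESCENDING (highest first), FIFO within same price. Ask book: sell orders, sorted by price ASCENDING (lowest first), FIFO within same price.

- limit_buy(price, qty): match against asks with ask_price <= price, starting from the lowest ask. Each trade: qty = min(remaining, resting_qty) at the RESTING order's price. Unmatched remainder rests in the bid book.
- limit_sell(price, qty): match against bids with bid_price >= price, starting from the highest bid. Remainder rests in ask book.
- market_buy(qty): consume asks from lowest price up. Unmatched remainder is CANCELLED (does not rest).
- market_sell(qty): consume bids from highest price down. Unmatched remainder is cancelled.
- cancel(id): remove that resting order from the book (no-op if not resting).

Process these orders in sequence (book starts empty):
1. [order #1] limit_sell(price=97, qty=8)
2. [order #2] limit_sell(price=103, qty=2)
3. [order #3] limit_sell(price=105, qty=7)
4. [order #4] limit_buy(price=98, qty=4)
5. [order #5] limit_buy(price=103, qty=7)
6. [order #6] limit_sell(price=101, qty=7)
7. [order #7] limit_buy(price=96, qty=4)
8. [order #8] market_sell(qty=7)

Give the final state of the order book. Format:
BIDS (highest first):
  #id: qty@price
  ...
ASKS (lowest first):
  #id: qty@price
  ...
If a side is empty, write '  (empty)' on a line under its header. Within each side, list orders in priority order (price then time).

Answer: BIDS (highest first):
  (empty)
ASKS (lowest first):
  #6: 6@101
  #3: 7@105

Derivation:
After op 1 [order #1] limit_sell(price=97, qty=8): fills=none; bids=[-] asks=[#1:8@97]
After op 2 [order #2] limit_sell(price=103, qty=2): fills=none; bids=[-] asks=[#1:8@97 #2:2@103]
After op 3 [order #3] limit_sell(price=105, qty=7): fills=none; bids=[-] asks=[#1:8@97 #2:2@103 #3:7@105]
After op 4 [order #4] limit_buy(price=98, qty=4): fills=#4x#1:4@97; bids=[-] asks=[#1:4@97 #2:2@103 #3:7@105]
After op 5 [order #5] limit_buy(price=103, qty=7): fills=#5x#1:4@97 #5x#2:2@103; bids=[#5:1@103] asks=[#3:7@105]
After op 6 [order #6] limit_sell(price=101, qty=7): fills=#5x#6:1@103; bids=[-] asks=[#6:6@101 #3:7@105]
After op 7 [order #7] limit_buy(price=96, qty=4): fills=none; bids=[#7:4@96] asks=[#6:6@101 #3:7@105]
After op 8 [order #8] market_sell(qty=7): fills=#7x#8:4@96; bids=[-] asks=[#6:6@101 #3:7@105]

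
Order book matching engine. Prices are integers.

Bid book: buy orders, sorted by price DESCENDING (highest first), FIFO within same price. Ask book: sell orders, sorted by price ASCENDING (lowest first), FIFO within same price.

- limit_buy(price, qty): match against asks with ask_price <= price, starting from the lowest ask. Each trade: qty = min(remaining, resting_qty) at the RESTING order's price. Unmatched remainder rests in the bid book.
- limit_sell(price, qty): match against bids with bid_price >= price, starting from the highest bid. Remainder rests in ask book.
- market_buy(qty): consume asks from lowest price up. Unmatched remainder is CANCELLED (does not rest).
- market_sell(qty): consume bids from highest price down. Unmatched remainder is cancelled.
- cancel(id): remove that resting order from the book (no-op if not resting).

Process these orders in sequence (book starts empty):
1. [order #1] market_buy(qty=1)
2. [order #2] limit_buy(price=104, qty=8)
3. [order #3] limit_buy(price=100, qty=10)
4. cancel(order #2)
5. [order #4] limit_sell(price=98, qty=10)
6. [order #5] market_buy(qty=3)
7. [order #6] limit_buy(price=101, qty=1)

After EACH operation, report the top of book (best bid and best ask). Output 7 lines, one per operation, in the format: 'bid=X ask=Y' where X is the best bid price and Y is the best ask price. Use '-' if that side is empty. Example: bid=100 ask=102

After op 1 [order #1] market_buy(qty=1): fills=none; bids=[-] asks=[-]
After op 2 [order #2] limit_buy(price=104, qty=8): fills=none; bids=[#2:8@104] asks=[-]
After op 3 [order #3] limit_buy(price=100, qty=10): fills=none; bids=[#2:8@104 #3:10@100] asks=[-]
After op 4 cancel(order #2): fills=none; bids=[#3:10@100] asks=[-]
After op 5 [order #4] limit_sell(price=98, qty=10): fills=#3x#4:10@100; bids=[-] asks=[-]
After op 6 [order #5] market_buy(qty=3): fills=none; bids=[-] asks=[-]
After op 7 [order #6] limit_buy(price=101, qty=1): fills=none; bids=[#6:1@101] asks=[-]

Answer: bid=- ask=-
bid=104 ask=-
bid=104 ask=-
bid=100 ask=-
bid=- ask=-
bid=- ask=-
bid=101 ask=-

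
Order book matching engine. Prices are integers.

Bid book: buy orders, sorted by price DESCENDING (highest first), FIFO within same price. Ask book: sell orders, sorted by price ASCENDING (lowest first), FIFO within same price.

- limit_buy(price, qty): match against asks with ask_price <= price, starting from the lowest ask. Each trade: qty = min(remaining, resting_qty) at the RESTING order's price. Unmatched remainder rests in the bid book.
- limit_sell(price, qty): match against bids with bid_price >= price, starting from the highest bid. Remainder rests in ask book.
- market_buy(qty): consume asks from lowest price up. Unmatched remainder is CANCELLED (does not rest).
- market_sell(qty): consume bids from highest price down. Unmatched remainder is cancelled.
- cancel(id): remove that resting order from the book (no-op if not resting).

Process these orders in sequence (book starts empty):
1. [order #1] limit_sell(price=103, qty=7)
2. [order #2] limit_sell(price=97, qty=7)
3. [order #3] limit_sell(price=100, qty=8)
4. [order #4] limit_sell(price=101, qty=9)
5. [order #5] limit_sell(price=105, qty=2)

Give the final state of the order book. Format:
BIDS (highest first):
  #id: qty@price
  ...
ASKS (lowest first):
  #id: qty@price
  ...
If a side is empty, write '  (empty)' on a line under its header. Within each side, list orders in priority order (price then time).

After op 1 [order #1] limit_sell(price=103, qty=7): fills=none; bids=[-] asks=[#1:7@103]
After op 2 [order #2] limit_sell(price=97, qty=7): fills=none; bids=[-] asks=[#2:7@97 #1:7@103]
After op 3 [order #3] limit_sell(price=100, qty=8): fills=none; bids=[-] asks=[#2:7@97 #3:8@100 #1:7@103]
After op 4 [order #4] limit_sell(price=101, qty=9): fills=none; bids=[-] asks=[#2:7@97 #3:8@100 #4:9@101 #1:7@103]
After op 5 [order #5] limit_sell(price=105, qty=2): fills=none; bids=[-] asks=[#2:7@97 #3:8@100 #4:9@101 #1:7@103 #5:2@105]

Answer: BIDS (highest first):
  (empty)
ASKS (lowest first):
  #2: 7@97
  #3: 8@100
  #4: 9@101
  #1: 7@103
  #5: 2@105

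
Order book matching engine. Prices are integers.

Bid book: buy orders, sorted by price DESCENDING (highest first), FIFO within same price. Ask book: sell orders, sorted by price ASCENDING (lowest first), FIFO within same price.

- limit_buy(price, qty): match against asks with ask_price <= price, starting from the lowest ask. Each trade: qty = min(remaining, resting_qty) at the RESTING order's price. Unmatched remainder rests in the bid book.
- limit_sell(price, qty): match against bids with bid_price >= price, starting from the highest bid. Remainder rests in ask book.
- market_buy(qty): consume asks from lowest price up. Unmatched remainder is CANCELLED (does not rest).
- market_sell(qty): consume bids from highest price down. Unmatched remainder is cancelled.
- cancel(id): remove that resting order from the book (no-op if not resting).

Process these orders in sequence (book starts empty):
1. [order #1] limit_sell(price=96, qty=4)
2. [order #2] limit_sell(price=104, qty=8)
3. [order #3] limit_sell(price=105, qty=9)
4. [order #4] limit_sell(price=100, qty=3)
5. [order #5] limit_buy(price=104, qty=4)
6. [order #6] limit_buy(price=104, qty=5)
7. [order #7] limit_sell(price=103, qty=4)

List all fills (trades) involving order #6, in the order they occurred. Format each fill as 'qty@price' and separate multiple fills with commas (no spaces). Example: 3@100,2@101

Answer: 3@100,2@104

Derivation:
After op 1 [order #1] limit_sell(price=96, qty=4): fills=none; bids=[-] asks=[#1:4@96]
After op 2 [order #2] limit_sell(price=104, qty=8): fills=none; bids=[-] asks=[#1:4@96 #2:8@104]
After op 3 [order #3] limit_sell(price=105, qty=9): fills=none; bids=[-] asks=[#1:4@96 #2:8@104 #3:9@105]
After op 4 [order #4] limit_sell(price=100, qty=3): fills=none; bids=[-] asks=[#1:4@96 #4:3@100 #2:8@104 #3:9@105]
After op 5 [order #5] limit_buy(price=104, qty=4): fills=#5x#1:4@96; bids=[-] asks=[#4:3@100 #2:8@104 #3:9@105]
After op 6 [order #6] limit_buy(price=104, qty=5): fills=#6x#4:3@100 #6x#2:2@104; bids=[-] asks=[#2:6@104 #3:9@105]
After op 7 [order #7] limit_sell(price=103, qty=4): fills=none; bids=[-] asks=[#7:4@103 #2:6@104 #3:9@105]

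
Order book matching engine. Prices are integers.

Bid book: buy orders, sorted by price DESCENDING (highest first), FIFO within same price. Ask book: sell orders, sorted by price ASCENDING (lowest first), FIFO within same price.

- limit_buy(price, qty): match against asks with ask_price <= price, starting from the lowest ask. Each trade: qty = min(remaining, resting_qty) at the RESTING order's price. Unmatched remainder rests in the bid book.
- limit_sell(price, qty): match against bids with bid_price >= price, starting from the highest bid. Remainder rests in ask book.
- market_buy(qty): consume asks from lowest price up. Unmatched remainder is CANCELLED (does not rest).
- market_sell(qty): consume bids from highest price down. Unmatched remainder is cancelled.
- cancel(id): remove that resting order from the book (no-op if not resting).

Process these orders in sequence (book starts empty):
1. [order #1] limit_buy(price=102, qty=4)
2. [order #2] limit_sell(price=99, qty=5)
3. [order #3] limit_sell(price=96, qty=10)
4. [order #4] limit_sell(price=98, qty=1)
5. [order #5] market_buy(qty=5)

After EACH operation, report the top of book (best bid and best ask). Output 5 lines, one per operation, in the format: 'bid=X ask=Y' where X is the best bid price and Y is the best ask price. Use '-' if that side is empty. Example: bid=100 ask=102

Answer: bid=102 ask=-
bid=- ask=99
bid=- ask=96
bid=- ask=96
bid=- ask=96

Derivation:
After op 1 [order #1] limit_buy(price=102, qty=4): fills=none; bids=[#1:4@102] asks=[-]
After op 2 [order #2] limit_sell(price=99, qty=5): fills=#1x#2:4@102; bids=[-] asks=[#2:1@99]
After op 3 [order #3] limit_sell(price=96, qty=10): fills=none; bids=[-] asks=[#3:10@96 #2:1@99]
After op 4 [order #4] limit_sell(price=98, qty=1): fills=none; bids=[-] asks=[#3:10@96 #4:1@98 #2:1@99]
After op 5 [order #5] market_buy(qty=5): fills=#5x#3:5@96; bids=[-] asks=[#3:5@96 #4:1@98 #2:1@99]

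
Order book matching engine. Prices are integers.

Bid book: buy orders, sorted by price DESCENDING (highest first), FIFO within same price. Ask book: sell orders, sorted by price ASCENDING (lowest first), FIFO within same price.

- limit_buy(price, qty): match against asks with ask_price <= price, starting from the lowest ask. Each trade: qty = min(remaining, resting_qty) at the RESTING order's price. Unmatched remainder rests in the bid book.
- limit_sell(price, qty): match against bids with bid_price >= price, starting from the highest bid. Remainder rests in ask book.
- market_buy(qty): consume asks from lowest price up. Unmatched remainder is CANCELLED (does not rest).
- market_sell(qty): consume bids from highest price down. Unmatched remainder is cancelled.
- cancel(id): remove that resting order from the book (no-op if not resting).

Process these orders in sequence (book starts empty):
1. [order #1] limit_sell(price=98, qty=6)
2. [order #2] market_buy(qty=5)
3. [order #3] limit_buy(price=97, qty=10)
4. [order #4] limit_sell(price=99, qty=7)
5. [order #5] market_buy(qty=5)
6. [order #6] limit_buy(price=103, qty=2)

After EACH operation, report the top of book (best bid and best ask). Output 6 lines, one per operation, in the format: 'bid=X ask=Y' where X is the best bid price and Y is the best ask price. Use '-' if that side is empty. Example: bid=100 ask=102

Answer: bid=- ask=98
bid=- ask=98
bid=97 ask=98
bid=97 ask=98
bid=97 ask=99
bid=97 ask=99

Derivation:
After op 1 [order #1] limit_sell(price=98, qty=6): fills=none; bids=[-] asks=[#1:6@98]
After op 2 [order #2] market_buy(qty=5): fills=#2x#1:5@98; bids=[-] asks=[#1:1@98]
After op 3 [order #3] limit_buy(price=97, qty=10): fills=none; bids=[#3:10@97] asks=[#1:1@98]
After op 4 [order #4] limit_sell(price=99, qty=7): fills=none; bids=[#3:10@97] asks=[#1:1@98 #4:7@99]
After op 5 [order #5] market_buy(qty=5): fills=#5x#1:1@98 #5x#4:4@99; bids=[#3:10@97] asks=[#4:3@99]
After op 6 [order #6] limit_buy(price=103, qty=2): fills=#6x#4:2@99; bids=[#3:10@97] asks=[#4:1@99]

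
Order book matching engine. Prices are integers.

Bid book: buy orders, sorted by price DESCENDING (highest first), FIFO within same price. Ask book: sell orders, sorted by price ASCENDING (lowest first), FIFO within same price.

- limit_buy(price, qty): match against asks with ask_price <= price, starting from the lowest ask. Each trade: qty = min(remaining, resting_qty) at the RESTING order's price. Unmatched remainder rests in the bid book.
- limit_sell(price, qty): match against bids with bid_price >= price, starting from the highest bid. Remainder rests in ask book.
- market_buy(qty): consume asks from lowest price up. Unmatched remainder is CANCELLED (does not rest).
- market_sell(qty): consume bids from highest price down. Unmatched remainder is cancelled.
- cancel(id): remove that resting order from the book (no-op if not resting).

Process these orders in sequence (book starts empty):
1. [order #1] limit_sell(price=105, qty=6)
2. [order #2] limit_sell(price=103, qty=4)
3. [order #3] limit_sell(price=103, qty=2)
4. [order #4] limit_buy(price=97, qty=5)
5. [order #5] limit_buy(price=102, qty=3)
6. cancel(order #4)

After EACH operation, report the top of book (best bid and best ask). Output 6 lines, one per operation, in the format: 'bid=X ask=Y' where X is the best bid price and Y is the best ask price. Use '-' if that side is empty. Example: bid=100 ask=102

After op 1 [order #1] limit_sell(price=105, qty=6): fills=none; bids=[-] asks=[#1:6@105]
After op 2 [order #2] limit_sell(price=103, qty=4): fills=none; bids=[-] asks=[#2:4@103 #1:6@105]
After op 3 [order #3] limit_sell(price=103, qty=2): fills=none; bids=[-] asks=[#2:4@103 #3:2@103 #1:6@105]
After op 4 [order #4] limit_buy(price=97, qty=5): fills=none; bids=[#4:5@97] asks=[#2:4@103 #3:2@103 #1:6@105]
After op 5 [order #5] limit_buy(price=102, qty=3): fills=none; bids=[#5:3@102 #4:5@97] asks=[#2:4@103 #3:2@103 #1:6@105]
After op 6 cancel(order #4): fills=none; bids=[#5:3@102] asks=[#2:4@103 #3:2@103 #1:6@105]

Answer: bid=- ask=105
bid=- ask=103
bid=- ask=103
bid=97 ask=103
bid=102 ask=103
bid=102 ask=103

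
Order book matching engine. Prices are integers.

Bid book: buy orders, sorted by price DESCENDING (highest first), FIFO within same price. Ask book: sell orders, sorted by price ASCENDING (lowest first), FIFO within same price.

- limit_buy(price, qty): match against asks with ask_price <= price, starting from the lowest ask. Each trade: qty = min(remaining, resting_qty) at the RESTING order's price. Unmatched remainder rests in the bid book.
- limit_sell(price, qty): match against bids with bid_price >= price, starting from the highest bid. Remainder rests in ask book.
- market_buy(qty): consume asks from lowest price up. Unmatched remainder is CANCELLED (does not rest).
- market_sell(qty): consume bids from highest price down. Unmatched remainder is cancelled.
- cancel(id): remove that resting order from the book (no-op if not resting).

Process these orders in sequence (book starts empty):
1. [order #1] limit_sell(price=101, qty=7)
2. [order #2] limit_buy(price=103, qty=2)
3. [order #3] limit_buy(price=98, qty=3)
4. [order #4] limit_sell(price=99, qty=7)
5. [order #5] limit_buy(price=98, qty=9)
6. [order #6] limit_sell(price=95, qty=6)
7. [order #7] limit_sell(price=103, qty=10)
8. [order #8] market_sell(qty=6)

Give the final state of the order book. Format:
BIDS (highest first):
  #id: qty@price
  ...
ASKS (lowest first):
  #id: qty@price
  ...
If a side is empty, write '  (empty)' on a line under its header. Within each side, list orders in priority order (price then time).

Answer: BIDS (highest first):
  (empty)
ASKS (lowest first):
  #4: 7@99
  #1: 5@101
  #7: 10@103

Derivation:
After op 1 [order #1] limit_sell(price=101, qty=7): fills=none; bids=[-] asks=[#1:7@101]
After op 2 [order #2] limit_buy(price=103, qty=2): fills=#2x#1:2@101; bids=[-] asks=[#1:5@101]
After op 3 [order #3] limit_buy(price=98, qty=3): fills=none; bids=[#3:3@98] asks=[#1:5@101]
After op 4 [order #4] limit_sell(price=99, qty=7): fills=none; bids=[#3:3@98] asks=[#4:7@99 #1:5@101]
After op 5 [order #5] limit_buy(price=98, qty=9): fills=none; bids=[#3:3@98 #5:9@98] asks=[#4:7@99 #1:5@101]
After op 6 [order #6] limit_sell(price=95, qty=6): fills=#3x#6:3@98 #5x#6:3@98; bids=[#5:6@98] asks=[#4:7@99 #1:5@101]
After op 7 [order #7] limit_sell(price=103, qty=10): fills=none; bids=[#5:6@98] asks=[#4:7@99 #1:5@101 #7:10@103]
After op 8 [order #8] market_sell(qty=6): fills=#5x#8:6@98; bids=[-] asks=[#4:7@99 #1:5@101 #7:10@103]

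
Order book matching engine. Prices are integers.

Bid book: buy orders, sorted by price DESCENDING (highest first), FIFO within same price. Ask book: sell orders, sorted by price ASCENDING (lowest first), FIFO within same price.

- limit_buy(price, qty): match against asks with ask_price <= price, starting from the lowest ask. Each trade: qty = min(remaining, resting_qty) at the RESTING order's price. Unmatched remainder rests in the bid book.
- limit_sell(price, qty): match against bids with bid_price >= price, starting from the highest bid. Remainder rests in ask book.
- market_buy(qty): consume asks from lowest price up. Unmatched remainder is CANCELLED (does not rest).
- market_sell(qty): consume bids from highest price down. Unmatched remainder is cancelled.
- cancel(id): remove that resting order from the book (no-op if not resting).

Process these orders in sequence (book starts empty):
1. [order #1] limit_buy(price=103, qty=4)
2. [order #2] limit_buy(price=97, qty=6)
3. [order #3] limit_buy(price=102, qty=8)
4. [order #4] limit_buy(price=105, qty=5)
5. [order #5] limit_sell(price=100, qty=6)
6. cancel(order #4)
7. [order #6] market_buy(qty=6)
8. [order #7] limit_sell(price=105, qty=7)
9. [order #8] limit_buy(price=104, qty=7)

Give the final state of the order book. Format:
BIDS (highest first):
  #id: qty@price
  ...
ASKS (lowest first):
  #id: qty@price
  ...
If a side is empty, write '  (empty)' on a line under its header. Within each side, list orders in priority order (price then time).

Answer: BIDS (highest first):
  #8: 7@104
  #1: 3@103
  #3: 8@102
  #2: 6@97
ASKS (lowest first):
  #7: 7@105

Derivation:
After op 1 [order #1] limit_buy(price=103, qty=4): fills=none; bids=[#1:4@103] asks=[-]
After op 2 [order #2] limit_buy(price=97, qty=6): fills=none; bids=[#1:4@103 #2:6@97] asks=[-]
After op 3 [order #3] limit_buy(price=102, qty=8): fills=none; bids=[#1:4@103 #3:8@102 #2:6@97] asks=[-]
After op 4 [order #4] limit_buy(price=105, qty=5): fills=none; bids=[#4:5@105 #1:4@103 #3:8@102 #2:6@97] asks=[-]
After op 5 [order #5] limit_sell(price=100, qty=6): fills=#4x#5:5@105 #1x#5:1@103; bids=[#1:3@103 #3:8@102 #2:6@97] asks=[-]
After op 6 cancel(order #4): fills=none; bids=[#1:3@103 #3:8@102 #2:6@97] asks=[-]
After op 7 [order #6] market_buy(qty=6): fills=none; bids=[#1:3@103 #3:8@102 #2:6@97] asks=[-]
After op 8 [order #7] limit_sell(price=105, qty=7): fills=none; bids=[#1:3@103 #3:8@102 #2:6@97] asks=[#7:7@105]
After op 9 [order #8] limit_buy(price=104, qty=7): fills=none; bids=[#8:7@104 #1:3@103 #3:8@102 #2:6@97] asks=[#7:7@105]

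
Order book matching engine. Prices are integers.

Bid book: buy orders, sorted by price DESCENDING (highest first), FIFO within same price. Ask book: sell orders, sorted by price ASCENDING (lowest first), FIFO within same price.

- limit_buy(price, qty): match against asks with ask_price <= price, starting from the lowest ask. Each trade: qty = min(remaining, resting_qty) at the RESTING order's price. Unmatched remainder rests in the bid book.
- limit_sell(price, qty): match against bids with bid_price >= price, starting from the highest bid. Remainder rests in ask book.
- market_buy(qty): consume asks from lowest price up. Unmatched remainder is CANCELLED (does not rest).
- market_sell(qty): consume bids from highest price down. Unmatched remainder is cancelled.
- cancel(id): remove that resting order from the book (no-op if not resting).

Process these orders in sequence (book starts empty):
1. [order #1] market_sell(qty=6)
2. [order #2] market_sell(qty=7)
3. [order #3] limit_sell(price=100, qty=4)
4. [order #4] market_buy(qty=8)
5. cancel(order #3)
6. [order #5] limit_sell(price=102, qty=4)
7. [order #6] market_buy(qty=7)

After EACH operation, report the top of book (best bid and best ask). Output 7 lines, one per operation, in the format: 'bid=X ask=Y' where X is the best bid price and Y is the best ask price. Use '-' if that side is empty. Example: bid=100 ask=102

After op 1 [order #1] market_sell(qty=6): fills=none; bids=[-] asks=[-]
After op 2 [order #2] market_sell(qty=7): fills=none; bids=[-] asks=[-]
After op 3 [order #3] limit_sell(price=100, qty=4): fills=none; bids=[-] asks=[#3:4@100]
After op 4 [order #4] market_buy(qty=8): fills=#4x#3:4@100; bids=[-] asks=[-]
After op 5 cancel(order #3): fills=none; bids=[-] asks=[-]
After op 6 [order #5] limit_sell(price=102, qty=4): fills=none; bids=[-] asks=[#5:4@102]
After op 7 [order #6] market_buy(qty=7): fills=#6x#5:4@102; bids=[-] asks=[-]

Answer: bid=- ask=-
bid=- ask=-
bid=- ask=100
bid=- ask=-
bid=- ask=-
bid=- ask=102
bid=- ask=-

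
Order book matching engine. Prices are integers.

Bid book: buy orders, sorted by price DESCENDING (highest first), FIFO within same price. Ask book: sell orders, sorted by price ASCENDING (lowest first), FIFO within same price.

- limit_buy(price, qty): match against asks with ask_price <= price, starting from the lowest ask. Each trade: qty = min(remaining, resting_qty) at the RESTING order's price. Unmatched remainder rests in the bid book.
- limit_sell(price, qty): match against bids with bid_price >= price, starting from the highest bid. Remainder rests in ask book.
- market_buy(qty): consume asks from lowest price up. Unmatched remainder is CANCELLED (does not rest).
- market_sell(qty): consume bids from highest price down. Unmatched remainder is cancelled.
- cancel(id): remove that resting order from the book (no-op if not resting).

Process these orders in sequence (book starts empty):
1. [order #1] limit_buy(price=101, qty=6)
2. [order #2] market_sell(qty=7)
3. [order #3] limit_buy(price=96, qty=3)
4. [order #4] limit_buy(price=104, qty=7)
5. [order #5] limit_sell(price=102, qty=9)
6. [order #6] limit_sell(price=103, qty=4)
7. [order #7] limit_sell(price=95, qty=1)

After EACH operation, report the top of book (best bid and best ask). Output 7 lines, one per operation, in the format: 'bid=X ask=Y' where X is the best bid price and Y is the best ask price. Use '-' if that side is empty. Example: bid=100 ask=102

Answer: bid=101 ask=-
bid=- ask=-
bid=96 ask=-
bid=104 ask=-
bid=96 ask=102
bid=96 ask=102
bid=96 ask=102

Derivation:
After op 1 [order #1] limit_buy(price=101, qty=6): fills=none; bids=[#1:6@101] asks=[-]
After op 2 [order #2] market_sell(qty=7): fills=#1x#2:6@101; bids=[-] asks=[-]
After op 3 [order #3] limit_buy(price=96, qty=3): fills=none; bids=[#3:3@96] asks=[-]
After op 4 [order #4] limit_buy(price=104, qty=7): fills=none; bids=[#4:7@104 #3:3@96] asks=[-]
After op 5 [order #5] limit_sell(price=102, qty=9): fills=#4x#5:7@104; bids=[#3:3@96] asks=[#5:2@102]
After op 6 [order #6] limit_sell(price=103, qty=4): fills=none; bids=[#3:3@96] asks=[#5:2@102 #6:4@103]
After op 7 [order #7] limit_sell(price=95, qty=1): fills=#3x#7:1@96; bids=[#3:2@96] asks=[#5:2@102 #6:4@103]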